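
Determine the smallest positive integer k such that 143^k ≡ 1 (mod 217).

By Lagrange's theorem, ord_217(143) divides φ(217) = φ(7·31) = (7−1)·(31−1) = 6·30 = 180 = 2^2 · 3^2 · 5.
Divisors of 180: 1, 2, 3, 4, 5, 6, 9, 10, 12, 15, 18, 20, 30, 36, 45, 60, 90, 180.
Test each divisor d:
143^1 ≡ 143 (mod 217)
143^2 ≡ 51 (mod 217)
143^3 ≡ 132 (mod 217)
143^4 ≡ 214 (mod 217)
143^5 ≡ 5 (mod 217)
143^6 ≡ 64 (mod 217)
143^9 ≡ 202 (mod 217)
143^10 ≡ 25 (mod 217)
143^12 ≡ 190 (mod 217)
143^15 ≡ 125 (mod 217)
143^18 ≡ 8 (mod 217)
143^20 ≡ 191 (mod 217)
143^30 ≡ 1 (mod 217) ✓
So ord_217(143) = 30.

30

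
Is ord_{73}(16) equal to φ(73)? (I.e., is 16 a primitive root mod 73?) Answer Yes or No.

φ(73) = 73 − 1 = 72 = 2^3 · 3^2.
An element g generates (Z/73Z)^× iff g^(72/q) ≢ 1 (mod 73) for each prime q ∈ {2, 3}.
16^36 ≡ 1 (mod 73)  [q = 2: ≡ 1 ✗]
16^24 ≡ 64 (mod 73)  [q = 3: ≢ 1 ✓]
The check at q = 2 fails, so 16 generates a proper subgroup.

No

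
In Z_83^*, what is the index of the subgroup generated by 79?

By Lagrange's theorem, ord_83(79) divides φ(83) = 83 − 1 = 82 = 2 · 41.
Divisors of 82: 1, 2, 41, 82.
Evaluate successive powers at the divisors of 82:
79^1 ≡ 79 (mod 83)
79^2 ≡ 16 (mod 83)
79^41 ≡ 82 (mod 83)
79^82 ≡ 1 (mod 83) ✓
The order of 79 is 82, so the subgroup it generates has 82 elements.
The index is φ(83) / ord(79) = 82 / 82 = 1.

1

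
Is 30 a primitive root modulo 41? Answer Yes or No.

Yes

φ(41) = 41 − 1 = 40 = 2^3 · 5.
It suffices to check that the order of 30 is not a proper divisor of 40: compute 30^(40/q) for q ∈ {2, 5}.
30^20 ≡ 40 (mod 41)  [q = 2: ≢ 1 ✓]
30^8 ≡ 16 (mod 41)  [q = 5: ≢ 1 ✓]
None equal 1, so ord_41(30) = 40: 30 is a primitive root.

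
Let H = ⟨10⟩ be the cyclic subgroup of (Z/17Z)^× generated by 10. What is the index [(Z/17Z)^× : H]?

The order of 10 must divide φ(17) = 17 − 1 = 16 = 2^4.
Divisors of 16: 1, 2, 4, 8, 16.
Test each divisor d:
10^1 ≡ 10
10^2 ≡ 15
10^4 ≡ 4
10^8 ≡ 16
10^16 ≡ 1
So ord_17(10) = 16, hence |⟨10⟩| = 16.
The index is φ(17) / ord(10) = 16 / 16 = 1.

1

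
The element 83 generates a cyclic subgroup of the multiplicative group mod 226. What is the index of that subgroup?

The order of 83 must divide φ(226) = φ(2)·φ(113) = 1·112 = 112 = 2^4 · 7.
Divisors of 112: 1, 2, 4, 7, 8, 14, 16, 28, 56, 112.
Evaluate successive powers at the divisors of 112:
83^1 ≡ 83 (mod 226)
83^2 ≡ 109 (mod 226)
83^4 ≡ 129 (mod 226)
83^7 ≡ 225 (mod 226)
83^8 ≡ 143 (mod 226)
83^14 ≡ 1 (mod 226) ✓
Thus |⟨83⟩| = ord(83) = 14.
[(Z/226Z)^× : ⟨83⟩] = 112/14 = 8.

8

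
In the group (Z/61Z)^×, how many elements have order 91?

0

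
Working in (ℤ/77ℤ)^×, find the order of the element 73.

30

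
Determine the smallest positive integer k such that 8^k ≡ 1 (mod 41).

Since 8 ∈ (Z/41Z)^×, its order divides φ(41) = 41 − 1 = 40 = 2^3 · 5.
Divisors of 40: 1, 2, 4, 5, 8, 10, 20, 40.
Check 8^d mod 41 for each divisor in increasing order:
8^1 ≡ 8
8^2 ≡ 23
8^4 ≡ 37
8^5 ≡ 9
8^8 ≡ 16
8^10 ≡ 40
8^20 ≡ 1
The smallest such exponent is 20, so the order of 8 is 20.

20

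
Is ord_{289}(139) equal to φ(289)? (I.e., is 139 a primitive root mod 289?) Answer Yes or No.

Yes

φ(289) = φ(17^2) = 17·(17−1) = 272 = 2^4 · 17.
An element g generates (Z/289Z)^× iff g^(272/q) ≢ 1 (mod 289) for each prime q ∈ {2, 17}.
139^136 ≡ 288 (mod 289)  [q = 2: ≢ 1 ✓]
139^16 ≡ 222 (mod 289)  [q = 17: ≢ 1 ✓]
All checks pass, so 139 has order 272 and is a primitive root modulo 289.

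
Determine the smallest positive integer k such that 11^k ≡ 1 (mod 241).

48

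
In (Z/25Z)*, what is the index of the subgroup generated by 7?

5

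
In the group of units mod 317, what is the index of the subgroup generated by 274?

2

The order of 274 must divide φ(317) = 317 − 1 = 316 = 2^2 · 79.
Divisors of 316: 1, 2, 4, 79, 158, 316.
Evaluate successive powers at the divisors of 316:
274^1 ≡ 274 (mod 317)
274^2 ≡ 264 (mod 317)
274^4 ≡ 273 (mod 317)
274^79 ≡ 316 (mod 317)
274^158 ≡ 1 (mod 317) ✓
Thus |⟨274⟩| = ord(274) = 158.
[(Z/317Z)^× : ⟨274⟩] = 316/158 = 2.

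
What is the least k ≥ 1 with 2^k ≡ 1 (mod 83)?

82

ord(2) | φ(83) = 83 − 1 = 82 = 2 · 41.
Divisors of 82: 1, 2, 41, 82.
Test each divisor d:
2^1 ≡ 2
2^2 ≡ 4
2^41 ≡ 82
2^82 ≡ 1
So ord_83(2) = 82.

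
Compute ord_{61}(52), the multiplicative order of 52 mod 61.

Since 52 ∈ (Z/61Z)^×, its order divides φ(61) = 61 − 1 = 60 = 2^2 · 3 · 5.
Divisors of 60: 1, 2, 3, 4, 5, 6, 10, 12, 15, 20, 30, 60.
Test each divisor d:
52^1 ≡ 52 (mod 61)
52^2 ≡ 20 (mod 61)
52^3 ≡ 3 (mod 61)
52^4 ≡ 34 (mod 61)
52^5 ≡ 60 (mod 61)
52^6 ≡ 9 (mod 61)
52^10 ≡ 1 (mod 61) ✓
The smallest such exponent is 10, so the order of 52 is 10.

10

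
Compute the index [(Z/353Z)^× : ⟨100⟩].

ord(100) | φ(353) = 353 − 1 = 352 = 2^5 · 11.
Divisors of 352: 1, 2, 4, 8, 11, 16, 22, 32, 44, 88, 176, 352.
Test each divisor d:
100^1 ≡ 100 (mod 353)
100^2 ≡ 116 (mod 353)
100^4 ≡ 42 (mod 353)
100^8 ≡ 352 (mod 353)
100^11 ≡ 49 (mod 353)
100^16 ≡ 1 (mod 353) ✓
So ord_353(100) = 16, hence |⟨100⟩| = 16.
The index is φ(353) / ord(100) = 352 / 16 = 22.

22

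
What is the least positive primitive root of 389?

2

φ(389) = 389 − 1 = 388 = 2^2 · 97.
g is a primitive root iff g^(388/q) ≢ 1 (mod 389) for each prime q ∈ {2, 97}.
g = 2: 2^194 ≡ 388; 2^4 ≡ 16 — none is 1, so 2 is a primitive root.
The smallest primitive root modulo 389 is 2.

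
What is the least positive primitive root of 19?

φ(19) = 19 − 1 = 18 = 2 · 3^2.
g is a primitive root iff g^(18/q) ≢ 1 (mod 19) for each prime q ∈ {2, 3}.
g = 2: 2^9 ≡ 18; 2^6 ≡ 7 — none is 1, so 2 is a primitive root.
So 2 is the smallest generator of (Z/19Z)^×.

2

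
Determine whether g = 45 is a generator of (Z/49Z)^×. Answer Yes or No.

Yes

φ(49) = φ(7^2) = 7·(7−1) = 42 = 2 · 3 · 7.
Test 45^(42/q) mod 49 for each prime factor q of 42:
45^21 ≡ 48 (mod 49)  [q = 2: ≢ 1 ✓]
45^14 ≡ 30 (mod 49)  [q = 3: ≢ 1 ✓]
45^6 ≡ 29 (mod 49)  [q = 7: ≢ 1 ✓]
Every test exponent gives a nontrivial residue, hence 45 generates the full group.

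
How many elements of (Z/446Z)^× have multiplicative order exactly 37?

φ(446) = φ(2)·φ(223) = 1·222 = 222 = 2 · 3 · 37.
(Z/446Z)^× is cyclic (|G| = 222); a cyclic group of order m has exactly φ(d) elements of each order d | m, and none otherwise.
37 | 222, and φ(37) = 37 − 1 = 36.

36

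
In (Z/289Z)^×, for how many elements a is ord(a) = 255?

0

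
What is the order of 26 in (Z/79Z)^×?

39

Since 26 ∈ (Z/79Z)^×, its order divides φ(79) = 79 − 1 = 78 = 2 · 3 · 13.
Divisors of 78: 1, 2, 3, 6, 13, 26, 39, 78.
Evaluate successive powers at the divisors of 78:
26^1 ≡ 26
26^2 ≡ 44
26^3 ≡ 38
26^6 ≡ 22
26^13 ≡ 23
26^26 ≡ 55
26^39 ≡ 1
Hence ord(26) = 39.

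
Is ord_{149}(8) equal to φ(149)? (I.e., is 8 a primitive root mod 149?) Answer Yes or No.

φ(149) = 149 − 1 = 148 = 2^2 · 37.
Test 8^(148/q) mod 149 for each prime factor q of 148:
8^74 ≡ 148 (mod 149)  [q = 2: ≢ 1 ✓]
8^4 ≡ 73 (mod 149)  [q = 37: ≢ 1 ✓]
All checks pass, so 8 has order 148 and is a primitive root modulo 149.

Yes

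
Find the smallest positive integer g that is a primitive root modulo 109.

φ(109) = 109 − 1 = 108 = 2^2 · 3^3.
g is a primitive root iff g^(108/q) ≢ 1 (mod 109) for each prime q ∈ {2, 3}.
g = 2: 2^54 ≡ 108; 2^36 ≡ 1 — hits 1, so not a primitive root.
g = 3: 3^54 ≡ 1 — hits 1, so not a primitive root.
g = 4: 4^54 ≡ 1 — hits 1, so not a primitive root.
g = 5: 5^54 ≡ 1 — hits 1, so not a primitive root.
g = 6: 6^54 ≡ 108; 6^36 ≡ 63 — none is 1, so 6 is a primitive root.
The smallest primitive root modulo 109 is 6.

6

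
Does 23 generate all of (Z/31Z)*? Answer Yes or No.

No

φ(31) = 31 − 1 = 30 = 2 · 3 · 5.
It suffices to check that the order of 23 is not a proper divisor of 30: compute 23^(30/q) for q ∈ {2, 3, 5}.
23^15 ≡ 30 (mod 31)  [q = 2: ≢ 1 ✓]
23^10 ≡ 1 (mod 31)  [q = 3: ≡ 1 ✗]
23^6 ≡ 8 (mod 31)  [q = 5: ≢ 1 ✓]
Since 23^10 ≡ 1, the order of 23 divides 10 < 30, so 23 is not a primitive root.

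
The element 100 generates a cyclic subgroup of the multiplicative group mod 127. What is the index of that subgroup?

6

By Lagrange's theorem, ord_127(100) divides φ(127) = 127 − 1 = 126 = 2 · 3^2 · 7.
Divisors of 126: 1, 2, 3, 6, 7, 9, 14, 18, 21, 42, 63, 126.
Test each divisor d:
100^1 ≡ 100 (mod 127)
100^2 ≡ 94 (mod 127)
100^3 ≡ 2 (mod 127)
100^6 ≡ 4 (mod 127)
100^7 ≡ 19 (mod 127)
100^9 ≡ 8 (mod 127)
100^14 ≡ 107 (mod 127)
100^18 ≡ 64 (mod 127)
100^21 ≡ 1 (mod 127) ✓
So ord_127(100) = 21, hence |⟨100⟩| = 21.
[(Z/127Z)^× : ⟨100⟩] = 126/21 = 6.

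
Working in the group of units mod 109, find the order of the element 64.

6

Since 64 ∈ (Z/109Z)^×, its order divides φ(109) = 109 − 1 = 108 = 2^2 · 3^3.
Divisors of 108: 1, 2, 3, 4, 6, 9, 12, 18, 27, 36, 54, 108.
Evaluate successive powers at the divisors of 108:
64^1 ≡ 64 (mod 109)
64^2 ≡ 63 (mod 109)
64^3 ≡ 108 (mod 109)
64^4 ≡ 45 (mod 109)
64^6 ≡ 1 (mod 109) ✓
Therefore the multiplicative order of 64 modulo 109 is 6.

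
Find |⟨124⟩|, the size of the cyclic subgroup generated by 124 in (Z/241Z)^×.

80

Since 124 ∈ (Z/241Z)^×, its order divides φ(241) = 241 − 1 = 240 = 2^4 · 3 · 5.
Divisors of 240: 1, 2, 3, 4, 5, 6, 8, 10, 12, 15, 16, 20, 24, 30, 40, 48, 60, 80, 120, 240.
Test each divisor d:
124^1 ≡ 124 (mod 241)
124^2 ≡ 193 (mod 241)
124^3 ≡ 73 (mod 241)
124^4 ≡ 135 (mod 241)
124^5 ≡ 111 (mod 241)
124^6 ≡ 27 (mod 241)
124^8 ≡ 150 (mod 241)
124^10 ≡ 30 (mod 241)
124^12 ≡ 6 (mod 241)
124^15 ≡ 197 (mod 241)
124^16 ≡ 87 (mod 241)
124^20 ≡ 177 (mod 241)
124^24 ≡ 36 (mod 241)
124^30 ≡ 8 (mod 241)
124^40 ≡ 240 (mod 241)
124^48 ≡ 91 (mod 241)
124^60 ≡ 64 (mod 241)
124^80 ≡ 1 (mod 241) ✓
So ord_241(124) = 80.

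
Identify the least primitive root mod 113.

3

φ(113) = 113 − 1 = 112 = 2^4 · 7.
Test candidates g = 2, 3, … against the prime factors q ∈ {2, 7} of φ(113): g is a generator iff g^(112/q) ≢ 1 for every such q.
g = 2: 2^56 ≡ 1 — hits 1, so not a primitive root.
g = 3: 3^56 ≡ 112; 3^16 ≡ 49 — none is 1, so 3 is a primitive root.
The smallest primitive root modulo 113 is 3.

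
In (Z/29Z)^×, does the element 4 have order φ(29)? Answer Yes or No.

No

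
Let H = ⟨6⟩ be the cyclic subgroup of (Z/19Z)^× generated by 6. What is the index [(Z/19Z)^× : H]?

By Lagrange's theorem, ord_19(6) divides φ(19) = 19 − 1 = 18 = 2 · 3^2.
Divisors of 18: 1, 2, 3, 6, 9, 18.
Evaluate successive powers at the divisors of 18:
6^1 ≡ 6
6^2 ≡ 17
6^3 ≡ 7
6^6 ≡ 11
6^9 ≡ 1
So ord_19(6) = 9, hence |⟨6⟩| = 9.
Index = |(Z/19Z)^×| / |⟨6⟩| = 18 / 9 = 2.

2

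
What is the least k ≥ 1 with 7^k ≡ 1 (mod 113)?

The order of 7 must divide φ(113) = 113 − 1 = 112 = 2^4 · 7.
Divisors of 112: 1, 2, 4, 7, 8, 14, 16, 28, 56, 112.
Check 7^d mod 113 for each divisor in increasing order:
7^1 ≡ 7 (mod 113)
7^2 ≡ 49 (mod 113)
7^4 ≡ 28 (mod 113)
7^7 ≡ 112 (mod 113)
7^8 ≡ 106 (mod 113)
7^14 ≡ 1 (mod 113) ✓
So ord_113(7) = 14.

14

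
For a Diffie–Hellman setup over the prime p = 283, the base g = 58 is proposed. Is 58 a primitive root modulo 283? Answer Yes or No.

φ(283) = 283 − 1 = 282 = 2 · 3 · 47.
58 is a primitive root mod 283 iff 58^(φ(283)/q) ≢ 1 for every prime q | φ(283), i.e. q ∈ {2, 3, 47}.
58^141 ≡ 282 (mod 283)  [q = 2: ≢ 1 ✓]
58^94 ≡ 1 (mod 283)  [q = 3: ≡ 1 ✗]
58^6 ≡ 60 (mod 283)  [q = 47: ≢ 1 ✓]
58^94 ≡ 1 shows ord(58) | 94, strictly less than φ(283); not a primitive root.

No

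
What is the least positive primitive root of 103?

φ(103) = 103 − 1 = 102 = 2 · 3 · 17.
Test candidates g = 2, 3, … against the prime factors q ∈ {2, 3, 17} of φ(103): g is a generator iff g^(102/q) ≢ 1 for every such q.
g = 2: 2^51 ≡ 1 — hits 1, so not a primitive root.
g = 3: 3^51 ≡ 102; 3^34 ≡ 1 — hits 1, so not a primitive root.
g = 4: 4^51 ≡ 1 — hits 1, so not a primitive root.
g = 5: 5^51 ≡ 102; 5^34 ≡ 56; 5^6 ≡ 72 — none is 1, so 5 is a primitive root.
So 5 is the smallest generator of (Z/103Z)^×.

5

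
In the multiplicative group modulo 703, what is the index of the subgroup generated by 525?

ord(525) | φ(703) = φ(19·37) = (19−1)·(37−1) = 18·36 = 648 = 2^3 · 3^4.
Divisors of 648: 1, 2, 3, 4, 6, 8, 9, 12, 18, 24, 27, 36, 54, 72, 81, 108, 162, 216, 324, 648.
Compute 525^d (mod 703) for the divisors d until we hit 1:
525^1 ≡ 525 (mod 703)
525^2 ≡ 49 (mod 703)
525^3 ≡ 417 (mod 703)
525^4 ≡ 292 (mod 703)
525^6 ≡ 248 (mod 703)
525^8 ≡ 201 (mod 703)
525^9 ≡ 75 (mod 703)
525^12 ≡ 343 (mod 703)
525^18 ≡ 1 (mod 703) ✓
So ord_703(525) = 18, hence |⟨525⟩| = 18.
Index = |(Z/703Z)^×| / |⟨525⟩| = 648 / 18 = 36.

36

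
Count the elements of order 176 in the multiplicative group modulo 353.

80

φ(353) = 353 − 1 = 352 = 2^5 · 11.
In a cyclic group of order 352, there are φ(d) elements of order d for each divisor d of 352, and zero for non-divisors.
176 = 2^4 · 11 divides 352, and φ(176) = 80.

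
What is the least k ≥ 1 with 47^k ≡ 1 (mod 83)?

82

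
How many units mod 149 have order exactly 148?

φ(149) = 149 − 1 = 148 = 2^2 · 37.
(Z/149Z)^× is cyclic (|G| = 148); a cyclic group of order m has exactly φ(d) elements of each order d | m, and none otherwise.
148 = 2^2 · 37 divides 148, and φ(148) = 72.

72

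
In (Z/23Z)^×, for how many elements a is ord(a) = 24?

φ(23) = 23 − 1 = 22 = 2 · 11.
Since (Z/23Z)^× is cyclic of order 22, the number of elements of order d is φ(d) when d | 22 and 0 otherwise.
24 does not divide 22, so no element of (Z/23Z)^× has order 24.

0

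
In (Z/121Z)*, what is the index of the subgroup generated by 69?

By Lagrange's theorem, ord_121(69) divides φ(121) = φ(11^2) = 11·(11−1) = 110 = 2 · 5 · 11.
Divisors of 110: 1, 2, 5, 10, 11, 22, 55, 110.
Test each divisor d:
69^1 ≡ 69
69^2 ≡ 42
69^5 ≡ 111
69^10 ≡ 100
69^11 ≡ 3
69^22 ≡ 9
69^55 ≡ 1
Thus |⟨69⟩| = ord(69) = 55.
The index is φ(121) / ord(69) = 110 / 55 = 2.

2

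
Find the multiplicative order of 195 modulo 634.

Since 195 ∈ (Z/634Z)^×, its order divides φ(634) = φ(2)·φ(317) = 1·316 = 316 = 2^2 · 79.
Divisors of 316: 1, 2, 4, 79, 158, 316.
Check 195^d mod 634 for each divisor in increasing order:
195^1 ≡ 195 (mod 634)
195^2 ≡ 619 (mod 634)
195^4 ≡ 225 (mod 634)
195^79 ≡ 203 (mod 634)
195^158 ≡ 633 (mod 634)
195^316 ≡ 1 (mod 634) ✓
Hence ord(195) = 316.

316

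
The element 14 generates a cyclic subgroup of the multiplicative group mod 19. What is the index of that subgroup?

1

Since 14 ∈ (Z/19Z)^×, its order divides φ(19) = 19 − 1 = 18 = 2 · 3^2.
Divisors of 18: 1, 2, 3, 6, 9, 18.
Compute 14^d (mod 19) for the divisors d until we hit 1:
14^1 ≡ 14 (mod 19)
14^2 ≡ 6 (mod 19)
14^3 ≡ 8 (mod 19)
14^6 ≡ 7 (mod 19)
14^9 ≡ 18 (mod 19)
14^18 ≡ 1 (mod 19) ✓
The order of 14 is 18, so the subgroup it generates has 18 elements.
Index = |(Z/19Z)^×| / |⟨14⟩| = 18 / 18 = 1.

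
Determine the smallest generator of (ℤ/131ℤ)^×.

φ(131) = 131 − 1 = 130 = 2 · 5 · 13.
Test candidates g = 2, 3, … against the prime factors q ∈ {2, 5, 13} of φ(131): g is a generator iff g^(130/q) ≢ 1 for every such q.
g = 2: 2^65 ≡ 130; 2^26 ≡ 53; 2^10 ≡ 107 — none is 1, so 2 is a primitive root.
The smallest primitive root modulo 131 is 2.

2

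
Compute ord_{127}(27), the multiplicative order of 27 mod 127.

The order of 27 must divide φ(127) = 127 − 1 = 126 = 2 · 3^2 · 7.
Divisors of 126: 1, 2, 3, 6, 7, 9, 14, 18, 21, 42, 63, 126.
Test each divisor d:
27^1 ≡ 27
27^2 ≡ 94
27^3 ≡ 125
27^6 ≡ 4
27^7 ≡ 108
27^9 ≡ 119
27^14 ≡ 107
27^18 ≡ 64
27^21 ≡ 126
27^42 ≡ 1
So ord_127(27) = 42.

42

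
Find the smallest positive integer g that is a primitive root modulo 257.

3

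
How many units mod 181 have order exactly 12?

φ(181) = 181 − 1 = 180 = 2^2 · 3^2 · 5.
In a cyclic group of order 180, there are φ(d) elements of order d for each divisor d of 180, and zero for non-divisors.
12 = 2^2 · 3 divides 180, and φ(12) = 4.

4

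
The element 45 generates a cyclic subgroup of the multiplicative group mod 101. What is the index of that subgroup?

2

The order of 45 must divide φ(101) = 101 − 1 = 100 = 2^2 · 5^2.
Divisors of 100: 1, 2, 4, 5, 10, 20, 25, 50, 100.
Check 45^d mod 101 for each divisor in increasing order:
45^1 ≡ 45
45^2 ≡ 5
45^4 ≡ 25
45^5 ≡ 14
45^10 ≡ 95
45^20 ≡ 36
45^25 ≡ 100
45^50 ≡ 1
So ord_101(45) = 50, hence |⟨45⟩| = 50.
[(Z/101Z)^× : ⟨45⟩] = 100/50 = 2.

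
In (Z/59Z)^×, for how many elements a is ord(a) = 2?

1

φ(59) = 59 − 1 = 58 = 2 · 29.
Since (Z/59Z)^× is cyclic of order 58, the number of elements of order d is φ(d) when d | 58 and 0 otherwise.
2 | 58, and φ(2) = 2 − 1 = 1.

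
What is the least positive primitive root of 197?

φ(197) = 197 − 1 = 196 = 2^2 · 7^2.
g is a primitive root iff g^(196/q) ≢ 1 (mod 197) for each prime q ∈ {2, 7}.
g = 2: 2^98 ≡ 196; 2^28 ≡ 104 — none is 1, so 2 is a primitive root.
Hence the least primitive root of 197 is 2.

2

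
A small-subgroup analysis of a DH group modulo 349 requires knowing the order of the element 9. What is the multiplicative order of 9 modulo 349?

87

The order of 9 must divide φ(349) = 349 − 1 = 348 = 2^2 · 3 · 29.
Divisors of 348: 1, 2, 3, 4, 6, 12, 29, 58, 87, 116, 174, 348.
Check 9^d mod 349 for each divisor in increasing order:
9^1 ≡ 9
9^2 ≡ 81
9^3 ≡ 31
9^4 ≡ 279
9^6 ≡ 263
9^12 ≡ 67
9^29 ≡ 226
9^58 ≡ 122
9^87 ≡ 1
The smallest such exponent is 87, so the order of 9 is 87.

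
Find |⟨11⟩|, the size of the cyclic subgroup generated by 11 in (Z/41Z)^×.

40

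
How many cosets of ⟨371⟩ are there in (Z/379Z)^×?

6

Since 371 ∈ (Z/379Z)^×, its order divides φ(379) = 379 − 1 = 378 = 2 · 3^3 · 7.
Divisors of 378: 1, 2, 3, 6, 7, 9, 14, 18, 21, 27, 42, 54, 63, 126, 189, 378.
Check 371^d mod 379 for each divisor in increasing order:
371^1 ≡ 371
371^2 ≡ 64
371^3 ≡ 246
371^6 ≡ 255
371^7 ≡ 234
371^9 ≡ 195
371^14 ≡ 180
371^18 ≡ 125
371^21 ≡ 51
371^27 ≡ 119
371^42 ≡ 327
371^54 ≡ 138
371^63 ≡ 1
Thus |⟨371⟩| = ord(371) = 63.
Index = |(Z/379Z)^×| / |⟨371⟩| = 378 / 63 = 6.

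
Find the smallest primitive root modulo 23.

5

φ(23) = 23 − 1 = 22 = 2 · 11.
g is a primitive root iff g^(22/q) ≢ 1 (mod 23) for each prime q ∈ {2, 11}.
g = 2: 2^11 ≡ 1 — hits 1, so not a primitive root.
g = 3: 3^11 ≡ 1 — hits 1, so not a primitive root.
g = 4: 4^11 ≡ 1 — hits 1, so not a primitive root.
g = 5: 5^11 ≡ 22; 5^2 ≡ 2 — none is 1, so 5 is a primitive root.
Hence the least primitive root of 23 is 5.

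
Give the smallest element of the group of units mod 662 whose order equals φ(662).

3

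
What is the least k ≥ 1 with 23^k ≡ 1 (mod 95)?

36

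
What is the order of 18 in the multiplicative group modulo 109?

108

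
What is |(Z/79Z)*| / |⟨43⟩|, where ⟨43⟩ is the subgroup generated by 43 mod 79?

Since 43 ∈ (Z/79Z)^×, its order divides φ(79) = 79 − 1 = 78 = 2 · 3 · 13.
Divisors of 78: 1, 2, 3, 6, 13, 26, 39, 78.
Check 43^d mod 79 for each divisor in increasing order:
43^1 ≡ 43 (mod 79)
43^2 ≡ 32 (mod 79)
43^3 ≡ 33 (mod 79)
43^6 ≡ 62 (mod 79)
43^13 ≡ 24 (mod 79)
43^26 ≡ 23 (mod 79)
43^39 ≡ 78 (mod 79)
43^78 ≡ 1 (mod 79) ✓
Thus |⟨43⟩| = ord(43) = 78.
[(Z/79Z)^× : ⟨43⟩] = 78/78 = 1.

1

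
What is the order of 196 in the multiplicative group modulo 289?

By Lagrange's theorem, ord_289(196) divides φ(289) = φ(17^2) = 17·(17−1) = 272 = 2^4 · 17.
Divisors of 272: 1, 2, 4, 8, 16, 17, 34, 68, 136, 272.
Evaluate successive powers at the divisors of 272:
196^1 ≡ 196 (mod 289)
196^2 ≡ 268 (mod 289)
196^4 ≡ 152 (mod 289)
196^8 ≡ 273 (mod 289)
196^16 ≡ 256 (mod 289)
196^17 ≡ 179 (mod 289)
196^34 ≡ 251 (mod 289)
196^68 ≡ 288 (mod 289)
196^136 ≡ 1 (mod 289) ✓
Hence ord(196) = 136.

136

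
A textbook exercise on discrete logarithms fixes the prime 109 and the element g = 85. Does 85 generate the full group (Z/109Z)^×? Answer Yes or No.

Yes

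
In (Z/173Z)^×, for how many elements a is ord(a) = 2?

1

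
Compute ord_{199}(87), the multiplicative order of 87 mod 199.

198

By Lagrange's theorem, ord_199(87) divides φ(199) = 199 − 1 = 198 = 2 · 3^2 · 11.
Divisors of 198: 1, 2, 3, 6, 9, 11, 18, 22, 33, 66, 99, 198.
Compute 87^d (mod 199) for the divisors d until we hit 1:
87^1 ≡ 87 (mod 199)
87^2 ≡ 7 (mod 199)
87^3 ≡ 12 (mod 199)
87^6 ≡ 144 (mod 199)
87^9 ≡ 136 (mod 199)
87^11 ≡ 156 (mod 199)
87^18 ≡ 188 (mod 199)
87^22 ≡ 58 (mod 199)
87^33 ≡ 93 (mod 199)
87^66 ≡ 92 (mod 199)
87^99 ≡ 198 (mod 199)
87^198 ≡ 1 (mod 199) ✓
Therefore the multiplicative order of 87 modulo 199 is 198.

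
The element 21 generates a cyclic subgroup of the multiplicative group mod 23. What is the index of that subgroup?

1

The order of 21 must divide φ(23) = 23 − 1 = 22 = 2 · 11.
Divisors of 22: 1, 2, 11, 22.
Evaluate successive powers at the divisors of 22:
21^1 ≡ 21
21^2 ≡ 4
21^11 ≡ 22
21^22 ≡ 1
So ord_23(21) = 22, hence |⟨21⟩| = 22.
Index = |(Z/23Z)^×| / |⟨21⟩| = 22 / 22 = 1.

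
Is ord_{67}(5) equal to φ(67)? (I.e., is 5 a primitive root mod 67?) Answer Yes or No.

φ(67) = 67 − 1 = 66 = 2 · 3 · 11.
An element g generates (Z/67Z)^× iff g^(66/q) ≢ 1 (mod 67) for each prime q ∈ {2, 3, 11}.
5^33 ≡ 66 (mod 67)  [q = 2: ≢ 1 ✓]
5^22 ≡ 1 (mod 67)  [q = 3: ≡ 1 ✗]
5^6 ≡ 14 (mod 67)  [q = 11: ≢ 1 ✓]
The check at q = 3 fails, so 5 generates a proper subgroup.

No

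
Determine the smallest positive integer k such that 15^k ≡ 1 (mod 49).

7

Since 15 ∈ (Z/49Z)^×, its order divides φ(49) = φ(7^2) = 7·(7−1) = 42 = 2 · 3 · 7.
Divisors of 42: 1, 2, 3, 6, 7, 14, 21, 42.
Test each divisor d:
15^1 ≡ 15 (mod 49)
15^2 ≡ 29 (mod 49)
15^3 ≡ 43 (mod 49)
15^6 ≡ 36 (mod 49)
15^7 ≡ 1 (mod 49) ✓
Hence ord(15) = 7.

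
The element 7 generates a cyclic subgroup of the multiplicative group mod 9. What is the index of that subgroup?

2

Since 7 ∈ (Z/9Z)^×, its order divides φ(9) = φ(3^2) = 3·(3−1) = 6 = 2 · 3.
Divisors of 6: 1, 2, 3, 6.
Check 7^d mod 9 for each divisor in increasing order:
7^1 ≡ 7 (mod 9)
7^2 ≡ 4 (mod 9)
7^3 ≡ 1 (mod 9) ✓
The order of 7 is 3, so the subgroup it generates has 3 elements.
Index = |(Z/9Z)^×| / |⟨7⟩| = 6 / 3 = 2.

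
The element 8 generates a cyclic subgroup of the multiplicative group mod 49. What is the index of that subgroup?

Since 8 ∈ (Z/49Z)^×, its order divides φ(49) = φ(7^2) = 7·(7−1) = 42 = 2 · 3 · 7.
Divisors of 42: 1, 2, 3, 6, 7, 14, 21, 42.
Evaluate successive powers at the divisors of 42:
8^1 ≡ 8 (mod 49)
8^2 ≡ 15 (mod 49)
8^3 ≡ 22 (mod 49)
8^6 ≡ 43 (mod 49)
8^7 ≡ 1 (mod 49) ✓
Thus |⟨8⟩| = ord(8) = 7.
The index is φ(49) / ord(8) = 42 / 7 = 6.

6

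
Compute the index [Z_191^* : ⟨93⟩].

1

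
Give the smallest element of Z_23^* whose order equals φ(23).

5

φ(23) = 23 − 1 = 22 = 2 · 11.
g is a primitive root iff g^(22/q) ≢ 1 (mod 23) for each prime q ∈ {2, 11}.
g = 2: 2^11 ≡ 1 — hits 1, so not a primitive root.
g = 3: 3^11 ≡ 1 — hits 1, so not a primitive root.
g = 4: 4^11 ≡ 1 — hits 1, so not a primitive root.
g = 5: 5^11 ≡ 22; 5^2 ≡ 2 — none is 1, so 5 is a primitive root.
The smallest primitive root modulo 23 is 5.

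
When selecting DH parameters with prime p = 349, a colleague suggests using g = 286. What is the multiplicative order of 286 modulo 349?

The order of 286 must divide φ(349) = 349 − 1 = 348 = 2^2 · 3 · 29.
Divisors of 348: 1, 2, 3, 4, 6, 12, 29, 58, 87, 116, 174, 348.
Check 286^d mod 349 for each divisor in increasing order:
286^1 ≡ 286 (mod 349)
286^2 ≡ 130 (mod 349)
286^3 ≡ 186 (mod 349)
286^4 ≡ 148 (mod 349)
286^6 ≡ 45 (mod 349)
286^12 ≡ 280 (mod 349)
286^29 ≡ 189 (mod 349)
286^58 ≡ 123 (mod 349)
286^87 ≡ 213 (mod 349)
286^116 ≡ 122 (mod 349)
286^174 ≡ 348 (mod 349)
286^348 ≡ 1 (mod 349) ✓
The smallest such exponent is 348, so the order of 286 is 348.

348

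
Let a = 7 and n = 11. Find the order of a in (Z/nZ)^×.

By Lagrange's theorem, ord_11(7) divides φ(11) = 11 − 1 = 10 = 2 · 5.
Divisors of 10: 1, 2, 5, 10.
Evaluate successive powers at the divisors of 10:
7^1 ≡ 7 (mod 11)
7^2 ≡ 5 (mod 11)
7^5 ≡ 10 (mod 11)
7^10 ≡ 1 (mod 11) ✓
Hence ord(7) = 10.

10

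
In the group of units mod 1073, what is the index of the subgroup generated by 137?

12

Since 137 ∈ (Z/1073Z)^×, its order divides φ(1073) = φ(29·37) = (29−1)·(37−1) = 28·36 = 1008 = 2^4 · 3^2 · 7.
Divisors of 1008: 1, 2, 3, 4, 6, 7, 8, 9, 12, 14, 16, 18, 21, 24, 28, 36, 42, 48, 56, 63, 72, 84, 112, 126, 144, 168, 252, 336, 504, 1008.
Compute 137^d (mod 1073) for the divisors d until we hit 1:
137^1 ≡ 137 (mod 1073)
137^2 ≡ 528 (mod 1073)
137^3 ≡ 445 (mod 1073)
137^4 ≡ 877 (mod 1073)
137^6 ≡ 593 (mod 1073)
137^7 ≡ 766 (mod 1073)
137^8 ≡ 861 (mod 1073)
137^9 ≡ 1000 (mod 1073)
137^12 ≡ 778 (mod 1073)
137^14 ≡ 898 (mod 1073)
137^16 ≡ 951 (mod 1073)
137^18 ≡ 1037 (mod 1073)
137^21 ≡ 75 (mod 1073)
137^24 ≡ 112 (mod 1073)
137^28 ≡ 581 (mod 1073)
137^36 ≡ 223 (mod 1073)
137^42 ≡ 260 (mod 1073)
137^48 ≡ 741 (mod 1073)
137^56 ≡ 639 (mod 1073)
137^63 ≡ 186 (mod 1073)
137^72 ≡ 371 (mod 1073)
137^84 ≡ 1 (mod 1073) ✓
Thus |⟨137⟩| = ord(137) = 84.
[(Z/1073Z)^× : ⟨137⟩] = 1008/84 = 12.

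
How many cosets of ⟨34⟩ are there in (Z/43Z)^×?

1

By Lagrange's theorem, ord_43(34) divides φ(43) = 43 − 1 = 42 = 2 · 3 · 7.
Divisors of 42: 1, 2, 3, 6, 7, 14, 21, 42.
Test each divisor d:
34^1 ≡ 34 (mod 43)
34^2 ≡ 38 (mod 43)
34^3 ≡ 2 (mod 43)
34^6 ≡ 4 (mod 43)
34^7 ≡ 7 (mod 43)
34^14 ≡ 6 (mod 43)
34^21 ≡ 42 (mod 43)
34^42 ≡ 1 (mod 43) ✓
So ord_43(34) = 42, hence |⟨34⟩| = 42.
[(Z/43Z)^× : ⟨34⟩] = 42/42 = 1.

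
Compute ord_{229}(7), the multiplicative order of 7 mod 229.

By Lagrange's theorem, ord_229(7) divides φ(229) = 229 − 1 = 228 = 2^2 · 3 · 19.
Divisors of 228: 1, 2, 3, 4, 6, 12, 19, 38, 57, 76, 114, 228.
Evaluate successive powers at the divisors of 228:
7^1 ≡ 7
7^2 ≡ 49
7^3 ≡ 114
7^4 ≡ 111
7^6 ≡ 172
7^12 ≡ 43
7^19 ≡ 18
7^38 ≡ 95
7^57 ≡ 107
7^76 ≡ 94
7^114 ≡ 228
7^228 ≡ 1
So ord_229(7) = 228.

228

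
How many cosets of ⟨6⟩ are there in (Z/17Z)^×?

1

ord(6) | φ(17) = 17 − 1 = 16 = 2^4.
Divisors of 16: 1, 2, 4, 8, 16.
Check 6^d mod 17 for each divisor in increasing order:
6^1 ≡ 6
6^2 ≡ 2
6^4 ≡ 4
6^8 ≡ 16
6^16 ≡ 1
So ord_17(6) = 16, hence |⟨6⟩| = 16.
[(Z/17Z)^× : ⟨6⟩] = 16/16 = 1.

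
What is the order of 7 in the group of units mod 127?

126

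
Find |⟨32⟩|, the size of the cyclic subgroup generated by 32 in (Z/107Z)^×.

106

ord(32) | φ(107) = 107 − 1 = 106 = 2 · 53.
Divisors of 106: 1, 2, 53, 106.
Evaluate successive powers at the divisors of 106:
32^1 ≡ 32 (mod 107)
32^2 ≡ 61 (mod 107)
32^53 ≡ 106 (mod 107)
32^106 ≡ 1 (mod 107) ✓
Hence ord(32) = 106.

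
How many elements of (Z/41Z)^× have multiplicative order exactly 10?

φ(41) = 41 − 1 = 40 = 2^3 · 5.
Since (Z/41Z)^× is cyclic of order 40, the number of elements of order d is φ(d) when d | 40 and 0 otherwise.
10 = 2 · 5 divides 40, and φ(10) = 4.

4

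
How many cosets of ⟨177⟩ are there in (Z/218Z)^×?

The order of 177 must divide φ(218) = φ(2)·φ(109) = 1·108 = 108 = 2^2 · 3^3.
Divisors of 108: 1, 2, 3, 4, 6, 9, 12, 18, 27, 36, 54, 108.
Test each divisor d:
177^1 ≡ 177 (mod 218)
177^2 ≡ 155 (mod 218)
177^3 ≡ 185 (mod 218)
177^4 ≡ 45 (mod 218)
177^6 ≡ 217 (mod 218)
177^9 ≡ 33 (mod 218)
177^12 ≡ 1 (mod 218) ✓
Thus |⟨177⟩| = ord(177) = 12.
Index = |(Z/218Z)^×| / |⟨177⟩| = 108 / 12 = 9.

9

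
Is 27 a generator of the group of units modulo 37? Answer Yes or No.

No

φ(37) = 37 − 1 = 36 = 2^2 · 3^2.
Test 27^(36/q) mod 37 for each prime factor q of 36:
27^18 ≡ 1 (mod 37)  [q = 2: ≡ 1 ✗]
27^12 ≡ 1 (mod 37)  [q = 3: ≡ 1 ✗]
27^18 ≡ 1 shows ord(27) | 18, strictly less than φ(37); not a primitive root.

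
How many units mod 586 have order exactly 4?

φ(586) = φ(2)·φ(293) = 1·292 = 292 = 2^2 · 73.
In a cyclic group of order 292, there are φ(d) elements of order d for each divisor d of 292, and zero for non-divisors.
4 = 2^2 divides 292, and φ(4) = 2.

2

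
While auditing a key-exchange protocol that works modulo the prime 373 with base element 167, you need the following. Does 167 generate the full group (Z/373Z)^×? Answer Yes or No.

No

φ(373) = 373 − 1 = 372 = 2^2 · 3 · 31.
167 is a primitive root mod 373 iff 167^(φ(373)/q) ≢ 1 for every prime q | φ(373), i.e. q ∈ {2, 3, 31}.
167^186 ≡ 372 (mod 373)  [q = 2: ≢ 1 ✓]
167^124 ≡ 1 (mod 373)  [q = 3: ≡ 1 ✗]
167^12 ≡ 75 (mod 373)  [q = 31: ≢ 1 ✓]
Since 167^124 ≡ 1, the order of 167 divides 124 < 372, so 167 is not a primitive root.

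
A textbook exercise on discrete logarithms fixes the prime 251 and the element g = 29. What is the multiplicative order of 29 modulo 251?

By Lagrange's theorem, ord_251(29) divides φ(251) = 251 − 1 = 250 = 2 · 5^3.
Divisors of 250: 1, 2, 5, 10, 25, 50, 125, 250.
Evaluate successive powers at the divisors of 250:
29^1 ≡ 29 (mod 251)
29^2 ≡ 88 (mod 251)
29^5 ≡ 182 (mod 251)
29^10 ≡ 243 (mod 251)
29^25 ≡ 102 (mod 251)
29^50 ≡ 113 (mod 251)
29^125 ≡ 250 (mod 251)
29^250 ≡ 1 (mod 251) ✓
Hence ord(29) = 250.

250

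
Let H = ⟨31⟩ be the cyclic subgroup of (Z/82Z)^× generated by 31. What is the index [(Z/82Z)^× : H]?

4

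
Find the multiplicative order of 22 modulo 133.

18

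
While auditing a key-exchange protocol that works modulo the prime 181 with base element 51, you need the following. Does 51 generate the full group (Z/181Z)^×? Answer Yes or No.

No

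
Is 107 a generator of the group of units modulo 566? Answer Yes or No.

Yes

φ(566) = φ(2)·φ(283) = 1·282 = 282 = 2 · 3 · 47.
It suffices to check that the order of 107 is not a proper divisor of 282: compute 107^(282/q) for q ∈ {2, 3, 47}.
107^141 ≡ 565 (mod 566)  [q = 2: ≢ 1 ✓]
107^94 ≡ 327 (mod 566)  [q = 3: ≢ 1 ✓]
107^6 ≡ 417 (mod 566)  [q = 47: ≢ 1 ✓]
None equal 1, so ord_566(107) = 282: 107 is a primitive root.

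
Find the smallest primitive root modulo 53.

φ(53) = 53 − 1 = 52 = 2^2 · 13.
g is a primitive root iff g^(52/q) ≢ 1 (mod 53) for each prime q ∈ {2, 13}.
g = 2: 2^26 ≡ 52; 2^4 ≡ 16 — none is 1, so 2 is a primitive root.
The smallest primitive root modulo 53 is 2.

2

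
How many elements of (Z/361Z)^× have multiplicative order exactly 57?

φ(361) = φ(19^2) = 19·(19−1) = 342 = 2 · 3^2 · 19.
Since (Z/361Z)^× is cyclic of order 342, the number of elements of order d is φ(d) when d | 342 and 0 otherwise.
57 = 3 · 19 divides 342, and φ(57) = 36.

36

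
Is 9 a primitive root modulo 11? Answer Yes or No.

No

φ(11) = 11 − 1 = 10 = 2 · 5.
9 is a primitive root mod 11 iff 9^(φ(11)/q) ≢ 1 for every prime q | φ(11), i.e. q ∈ {2, 5}.
9^5 ≡ 1 (mod 11)  [q = 2: ≡ 1 ✗]
9^2 ≡ 4 (mod 11)  [q = 5: ≢ 1 ✓]
9^5 ≡ 1 shows ord(9) | 5, strictly less than φ(11); not a primitive root.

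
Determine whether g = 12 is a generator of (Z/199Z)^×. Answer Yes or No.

No

φ(199) = 199 − 1 = 198 = 2 · 3^2 · 11.
12 is a primitive root mod 199 iff 12^(φ(199)/q) ≢ 1 for every prime q | φ(199), i.e. q ∈ {2, 3, 11}.
12^99 ≡ 198 (mod 199)  [q = 2: ≢ 1 ✓]
12^66 ≡ 1 (mod 199)  [q = 3: ≡ 1 ✗]
12^18 ≡ 62 (mod 199)  [q = 11: ≢ 1 ✓]
The check at q = 3 fails, so 12 generates a proper subgroup.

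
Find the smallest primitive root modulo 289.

φ(289) = φ(17^2) = 17·(17−1) = 272 = 2^4 · 17.
g is a primitive root iff g^(272/q) ≢ 1 (mod 289) for each prime q ∈ {2, 17}.
g = 2: 2^136 ≡ 1 — hits 1, so not a primitive root.
g = 3: 3^136 ≡ 288; 3^16 ≡ 171 — none is 1, so 3 is a primitive root.
The smallest primitive root modulo 289 is 3.

3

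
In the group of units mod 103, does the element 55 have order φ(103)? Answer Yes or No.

φ(103) = 103 − 1 = 102 = 2 · 3 · 17.
It suffices to check that the order of 55 is not a proper divisor of 102: compute 55^(102/q) for q ∈ {2, 3, 17}.
55^51 ≡ 1 (mod 103)  [q = 2: ≡ 1 ✗]
55^34 ≡ 46 (mod 103)  [q = 3: ≢ 1 ✓]
55^6 ≡ 76 (mod 103)  [q = 17: ≢ 1 ✓]
Since 55^51 ≡ 1, the order of 55 divides 51 < 102, so 55 is not a primitive root.

No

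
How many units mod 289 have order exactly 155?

φ(289) = φ(17^2) = 17·(17−1) = 272 = 2^4 · 17.
Since (Z/289Z)^× is cyclic of order 272, the number of elements of order d is φ(d) when d | 272 and 0 otherwise.
Since 155 ∤ 272, the count is 0.

0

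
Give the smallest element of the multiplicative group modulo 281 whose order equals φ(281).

3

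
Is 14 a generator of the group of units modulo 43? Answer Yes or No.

No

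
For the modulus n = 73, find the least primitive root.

5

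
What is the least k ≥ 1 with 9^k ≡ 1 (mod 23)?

The order of 9 must divide φ(23) = 23 − 1 = 22 = 2 · 11.
Divisors of 22: 1, 2, 11, 22.
Test each divisor d:
9^1 ≡ 9 (mod 23)
9^2 ≡ 12 (mod 23)
9^11 ≡ 1 (mod 23) ✓
Hence ord(9) = 11.

11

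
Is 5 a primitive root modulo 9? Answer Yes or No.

Yes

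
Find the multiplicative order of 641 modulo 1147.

90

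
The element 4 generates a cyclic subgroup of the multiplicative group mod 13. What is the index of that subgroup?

ord(4) | φ(13) = 13 − 1 = 12 = 2^2 · 3.
Divisors of 12: 1, 2, 3, 4, 6, 12.
Compute 4^d (mod 13) for the divisors d until we hit 1:
4^1 ≡ 4 (mod 13)
4^2 ≡ 3 (mod 13)
4^3 ≡ 12 (mod 13)
4^4 ≡ 9 (mod 13)
4^6 ≡ 1 (mod 13) ✓
Thus |⟨4⟩| = ord(4) = 6.
Index = |(Z/13Z)^×| / |⟨4⟩| = 12 / 6 = 2.

2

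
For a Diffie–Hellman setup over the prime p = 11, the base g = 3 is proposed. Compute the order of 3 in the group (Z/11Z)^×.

5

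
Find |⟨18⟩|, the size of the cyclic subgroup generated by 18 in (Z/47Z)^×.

23

Since 18 ∈ (Z/47Z)^×, its order divides φ(47) = 47 − 1 = 46 = 2 · 23.
Divisors of 46: 1, 2, 23, 46.
Test each divisor d:
18^1 ≡ 18
18^2 ≡ 42
18^23 ≡ 1
Therefore the multiplicative order of 18 modulo 47 is 23.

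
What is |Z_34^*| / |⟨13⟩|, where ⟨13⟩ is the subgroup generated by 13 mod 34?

4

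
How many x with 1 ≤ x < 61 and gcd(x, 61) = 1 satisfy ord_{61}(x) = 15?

8

φ(61) = 61 − 1 = 60 = 2^2 · 3 · 5.
(Z/61Z)^× is cyclic (|G| = 60); a cyclic group of order m has exactly φ(d) elements of each order d | m, and none otherwise.
15 = 3 · 5 divides 60, and φ(15) = 8.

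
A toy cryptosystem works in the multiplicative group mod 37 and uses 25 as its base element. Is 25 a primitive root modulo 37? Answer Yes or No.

φ(37) = 37 − 1 = 36 = 2^2 · 3^2.
25 is a primitive root mod 37 iff 25^(φ(37)/q) ≢ 1 for every prime q | φ(37), i.e. q ∈ {2, 3}.
25^18 ≡ 1 (mod 37)  [q = 2: ≡ 1 ✗]
25^12 ≡ 26 (mod 37)  [q = 3: ≢ 1 ✓]
25^18 ≡ 1 shows ord(25) | 18, strictly less than φ(37); not a primitive root.

No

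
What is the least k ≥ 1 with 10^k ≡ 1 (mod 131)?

Since 10 ∈ (Z/131Z)^×, its order divides φ(131) = 131 − 1 = 130 = 2 · 5 · 13.
Divisors of 130: 1, 2, 5, 10, 13, 26, 65, 130.
Check 10^d mod 131 for each divisor in increasing order:
10^1 ≡ 10
10^2 ≡ 100
10^5 ≡ 47
10^10 ≡ 113
10^13 ≡ 78
10^26 ≡ 58
10^65 ≡ 130
10^130 ≡ 1
Hence ord(10) = 130.

130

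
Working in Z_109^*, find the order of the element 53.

108

By Lagrange's theorem, ord_109(53) divides φ(109) = 109 − 1 = 108 = 2^2 · 3^3.
Divisors of 108: 1, 2, 3, 4, 6, 9, 12, 18, 27, 36, 54, 108.
Evaluate successive powers at the divisors of 108:
53^1 ≡ 53
53^2 ≡ 84
53^3 ≡ 92
53^4 ≡ 80
53^6 ≡ 71
53^9 ≡ 101
53^12 ≡ 27
53^18 ≡ 64
53^27 ≡ 33
53^36 ≡ 63
53^54 ≡ 108
53^108 ≡ 1
Hence ord(53) = 108.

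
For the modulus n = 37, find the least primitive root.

2

φ(37) = 37 − 1 = 36 = 2^2 · 3^2.
Test candidates g = 2, 3, … against the prime factors q ∈ {2, 3} of φ(37): g is a generator iff g^(36/q) ≢ 1 for every such q.
g = 2: 2^18 ≡ 36; 2^12 ≡ 26 — none is 1, so 2 is a primitive root.
The smallest primitive root modulo 37 is 2.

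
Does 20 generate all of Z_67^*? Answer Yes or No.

φ(67) = 67 − 1 = 66 = 2 · 3 · 11.
It suffices to check that the order of 20 is not a proper divisor of 66: compute 20^(66/q) for q ∈ {2, 3, 11}.
20^33 ≡ 66 (mod 67)  [q = 2: ≢ 1 ✓]
20^22 ≡ 29 (mod 67)  [q = 3: ≢ 1 ✓]
20^6 ≡ 59 (mod 67)  [q = 11: ≢ 1 ✓]
Every test exponent gives a nontrivial residue, hence 20 generates the full group.

Yes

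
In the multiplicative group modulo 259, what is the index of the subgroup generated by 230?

18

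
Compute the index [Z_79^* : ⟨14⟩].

By Lagrange's theorem, ord_79(14) divides φ(79) = 79 − 1 = 78 = 2 · 3 · 13.
Divisors of 78: 1, 2, 3, 6, 13, 26, 39, 78.
Evaluate successive powers at the divisors of 78:
14^1 ≡ 14
14^2 ≡ 38
14^3 ≡ 58
14^6 ≡ 46
14^13 ≡ 78
14^26 ≡ 1
The order of 14 is 26, so the subgroup it generates has 26 elements.
The index is φ(79) / ord(14) = 78 / 26 = 3.

3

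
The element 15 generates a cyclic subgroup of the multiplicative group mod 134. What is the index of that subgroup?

6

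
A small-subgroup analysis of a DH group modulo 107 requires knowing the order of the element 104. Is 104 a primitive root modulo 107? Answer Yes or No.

Yes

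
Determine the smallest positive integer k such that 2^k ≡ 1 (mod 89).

11

By Lagrange's theorem, ord_89(2) divides φ(89) = 89 − 1 = 88 = 2^3 · 11.
Divisors of 88: 1, 2, 4, 8, 11, 22, 44, 88.
Compute 2^d (mod 89) for the divisors d until we hit 1:
2^1 ≡ 2
2^2 ≡ 4
2^4 ≡ 16
2^8 ≡ 78
2^11 ≡ 1
Therefore the multiplicative order of 2 modulo 89 is 11.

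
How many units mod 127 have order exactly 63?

36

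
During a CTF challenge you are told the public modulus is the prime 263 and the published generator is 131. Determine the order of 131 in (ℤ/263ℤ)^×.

262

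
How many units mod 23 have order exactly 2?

1

φ(23) = 23 − 1 = 22 = 2 · 11.
Since (Z/23Z)^× is cyclic of order 22, the number of elements of order d is φ(d) when d | 22 and 0 otherwise.
2 | 22, and φ(2) = 2 − 1 = 1.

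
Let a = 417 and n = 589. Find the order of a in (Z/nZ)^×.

30

ord(417) | φ(589) = φ(19·31) = (19−1)·(31−1) = 18·30 = 540 = 2^2 · 3^3 · 5.
Divisors of 540: 1, 2, 3, 4, 5, 6, 9, 10, 12, 15, 18, 20, 27, 30, 36, 45, 54, 60, 90, 108, 135, 180, 270, 540.
Test each divisor d:
417^1 ≡ 417 (mod 589)
417^2 ≡ 134 (mod 589)
417^3 ≡ 512 (mod 589)
417^4 ≡ 286 (mod 589)
417^5 ≡ 284 (mod 589)
417^6 ≡ 39 (mod 589)
417^9 ≡ 531 (mod 589)
417^10 ≡ 552 (mod 589)
417^12 ≡ 343 (mod 589)
417^15 ≡ 94 (mod 589)
417^18 ≡ 419 (mod 589)
417^20 ≡ 191 (mod 589)
417^27 ≡ 436 (mod 589)
417^30 ≡ 1 (mod 589) ✓
The smallest such exponent is 30, so the order of 417 is 30.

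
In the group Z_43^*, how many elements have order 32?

0

φ(43) = 43 − 1 = 42 = 2 · 3 · 7.
Since (Z/43Z)^× is cyclic of order 42, the number of elements of order d is φ(d) when d | 42 and 0 otherwise.
32 does not divide 42, so no element of (Z/43Z)^× has order 32.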